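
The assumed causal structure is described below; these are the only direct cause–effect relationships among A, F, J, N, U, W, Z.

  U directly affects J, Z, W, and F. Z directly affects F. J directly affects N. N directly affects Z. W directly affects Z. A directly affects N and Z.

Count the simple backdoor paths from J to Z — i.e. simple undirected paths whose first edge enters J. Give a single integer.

A backdoor path from J to Z is any simple undirected path whose first edge points into J (i.e. leaves J via a parent).
Parents of J: {U}.
Enumerating:
  P1: J <- U -> W -> Z
  P2: J <- U -> Z
  P3: J <- U -> F <- Z
That exhausts the simple backdoor paths. Count: 3.

3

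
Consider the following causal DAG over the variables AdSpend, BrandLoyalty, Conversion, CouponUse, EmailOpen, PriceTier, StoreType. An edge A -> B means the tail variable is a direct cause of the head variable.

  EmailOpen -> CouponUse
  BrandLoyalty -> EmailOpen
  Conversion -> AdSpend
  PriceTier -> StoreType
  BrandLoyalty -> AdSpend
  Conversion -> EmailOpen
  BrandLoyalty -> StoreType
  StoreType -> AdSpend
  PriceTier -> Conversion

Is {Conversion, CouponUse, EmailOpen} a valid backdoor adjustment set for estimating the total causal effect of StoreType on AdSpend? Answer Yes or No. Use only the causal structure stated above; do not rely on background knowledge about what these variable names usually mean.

No

Backdoor paths from StoreType to AdSpend (paths whose first edge points into StoreType):
  P1: StoreType <- PriceTier -> Conversion -> EmailOpen <- BrandLoyalty -> AdSpend
  P2: StoreType <- PriceTier -> Conversion -> AdSpend
  P3: StoreType <- BrandLoyalty -> EmailOpen <- Conversion -> AdSpend
  P4: StoreType <- BrandLoyalty -> AdSpend
Condition 1 (no descendant of StoreType in the set): holds — descendants of StoreType are {AdSpend}; none are in {Conversion, CouponUse, EmailOpen}.
Condition 2 (every backdoor path blocked by {Conversion, CouponUse, EmailOpen}):
  P1: blocked at chain node Conversion ∈ conditioning set.
  P2: blocked at chain node Conversion ∈ conditioning set.
  P3: blocked at fork node Conversion ∈ conditioning set.
  P4: open — no interior node is in the conditioning set.
{Conversion, CouponUse, EmailOpen} does not satisfy the backdoor criterion.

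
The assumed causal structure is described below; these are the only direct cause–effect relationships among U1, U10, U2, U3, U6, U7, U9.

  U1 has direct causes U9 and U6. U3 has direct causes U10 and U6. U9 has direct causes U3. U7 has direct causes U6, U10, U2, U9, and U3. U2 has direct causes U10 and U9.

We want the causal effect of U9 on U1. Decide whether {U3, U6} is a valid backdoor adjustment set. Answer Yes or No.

Yes

Backdoor paths from U9 to U1 (paths whose first edge points into U9):
  P1: U9 <- U3 <- U10 -> U2 -> U7 <- U6 -> U1
  P2: U9 <- U3 <- U10 -> U7 <- U6 -> U1
  P3: U9 <- U3 <- U6 -> U1
  P4: U9 <- U3 -> U7 <- U6 -> U1
Condition 1 (no descendant of U9 in the set): holds — descendants of U9 are {U1, U2, U7}; none are in {U3, U6}.
Condition 2 (every backdoor path blocked by {U3, U6}):
  P1: blocked at chain node U3 ∈ conditioning set.
  P2: blocked at chain node U3 ∈ conditioning set.
  P3: blocked at chain node U3 ∈ conditioning set.
  P4: blocked at fork node U3 ∈ conditioning set.
{U3, U6} satisfies the backdoor criterion.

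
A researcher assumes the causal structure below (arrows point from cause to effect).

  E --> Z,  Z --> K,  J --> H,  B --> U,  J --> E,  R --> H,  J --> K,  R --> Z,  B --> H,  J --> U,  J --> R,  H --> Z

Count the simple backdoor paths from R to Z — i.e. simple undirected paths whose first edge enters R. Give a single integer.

4

A backdoor path from R to Z is any simple undirected path whose first edge points into R (i.e. leaves R via a parent).
Parents of R: {J}.
Enumerating:
  P1: R <- J -> E -> Z
  P2: R <- J -> H -> Z
  P3: R <- J -> U <- B -> H -> Z
  P4: R <- J -> K <- Z
That exhausts the simple backdoor paths. Count: 4.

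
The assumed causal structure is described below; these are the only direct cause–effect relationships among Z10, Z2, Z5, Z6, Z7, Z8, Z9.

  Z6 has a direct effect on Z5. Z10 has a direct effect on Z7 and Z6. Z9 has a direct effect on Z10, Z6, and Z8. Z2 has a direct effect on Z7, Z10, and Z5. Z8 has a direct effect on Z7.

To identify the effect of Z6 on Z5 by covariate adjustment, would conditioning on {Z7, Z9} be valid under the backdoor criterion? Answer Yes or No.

No

Backdoor paths from Z6 to Z5 (paths whose first edge points into Z6):
  P1: Z6 <- Z9 -> Z10 <- Z2 -> Z5
  P2: Z6 <- Z9 -> Z10 -> Z7 <- Z2 -> Z5
  P3: Z6 <- Z9 -> Z8 -> Z7 <- Z2 -> Z5
  P4: Z6 <- Z9 -> Z8 -> Z7 <- Z10 <- Z2 -> Z5
  P5: Z6 <- Z10 <- Z2 -> Z5
  P6: Z6 <- Z10 <- Z9 -> Z8 -> Z7 <- Z2 -> Z5
  P7: Z6 <- Z10 -> Z7 <- Z2 -> Z5
Condition 1 (no descendant of Z6 in the set): holds — descendants of Z6 are {Z5}; none are in {Z7, Z9}.
Condition 2 (every backdoor path blocked by {Z7, Z9}):
  P1: blocked at fork node Z9 ∈ conditioning set.
  P2: blocked at fork node Z9 ∈ conditioning set.
  P3: blocked at fork node Z9 ∈ conditioning set.
  P4: blocked at fork node Z9 ∈ conditioning set.
  P5: open — no interior node is in the conditioning set.
  P6: blocked at fork node Z9 ∈ conditioning set.
  P7: open — collider(s) Z7 are conditioned on (or have a conditioned descendant) and no non-collider on the path is in the set.
{Z7, Z9} does not satisfy the backdoor criterion.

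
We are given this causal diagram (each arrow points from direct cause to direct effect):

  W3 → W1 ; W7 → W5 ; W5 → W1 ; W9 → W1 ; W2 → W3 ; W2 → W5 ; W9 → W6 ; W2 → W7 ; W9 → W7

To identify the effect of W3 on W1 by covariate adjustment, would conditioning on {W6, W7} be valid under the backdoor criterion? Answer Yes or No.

No

Backdoor paths from W3 to W1 (paths whose first edge points into W3):
  P1: W3 <- W2 -> W7 <- W9 -> W1
  P2: W3 <- W2 -> W7 -> W5 -> W1
  P3: W3 <- W2 -> W5 <- W7 <- W9 -> W1
  P4: W3 <- W2 -> W5 -> W1
Condition 1 (no descendant of W3 in the set): holds — descendants of W3 are {W1}; none are in {W6, W7}.
Condition 2 (every backdoor path blocked by {W6, W7}):
  P1: open — collider(s) W7 are conditioned on (or have a conditioned descendant) and no non-collider on the path is in the set.
  P2: blocked at chain node W7 ∈ conditioning set.
  P3: blocked at collider W5 (neither it nor any descendant is in the conditioning set).
  P4: open — no interior node is in the conditioning set.
{W6, W7} does not satisfy the backdoor criterion.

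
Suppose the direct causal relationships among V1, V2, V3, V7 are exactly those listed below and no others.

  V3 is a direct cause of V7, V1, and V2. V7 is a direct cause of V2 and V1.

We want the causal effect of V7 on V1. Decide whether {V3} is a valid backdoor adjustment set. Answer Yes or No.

Backdoor paths from V7 to V1 (paths whose first edge points into V7):
  P1: V7 <- V3 -> V1
Condition 1 (no descendant of V7 in the set): holds — descendants of V7 are {V1, V2}; none are in {V3}.
Condition 2 (every backdoor path blocked by {V3}):
  P1: blocked at fork node V3 ∈ conditioning set.
{V3} satisfies the backdoor criterion.

Yes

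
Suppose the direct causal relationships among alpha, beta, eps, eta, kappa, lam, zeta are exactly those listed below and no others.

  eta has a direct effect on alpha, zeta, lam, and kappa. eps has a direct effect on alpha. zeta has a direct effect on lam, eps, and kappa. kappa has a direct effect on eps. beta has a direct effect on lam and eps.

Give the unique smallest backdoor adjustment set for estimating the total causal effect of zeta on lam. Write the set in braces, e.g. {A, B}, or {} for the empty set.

Variables eligible for adjustment (non-descendants of zeta, excluding zeta and lam): {beta, eta}.
Backdoor paths from zeta to lam:
  P1: zeta <- eta -> kappa -> eps <- beta -> lam
  P2: zeta <- eta -> lam
  P3: zeta <- eta -> alpha <- eps <- beta -> lam
The empty set is not sufficient: P2 (zeta <- eta -> lam) has no collider blocking it and no conditioned non-collider, so it is open.
Try {eta}:
  P1: blocked at fork node eta ∈ conditioning set.
  P2: blocked at fork node eta ∈ conditioning set.
  P3: blocked at fork node eta ∈ conditioning set.
{eta} contains no descendant of zeta and blocks every backdoor path.
No other singleton works — e.g. {beta} leaves P2 open — so {eta} is the unique smallest valid adjustment set.

{eta}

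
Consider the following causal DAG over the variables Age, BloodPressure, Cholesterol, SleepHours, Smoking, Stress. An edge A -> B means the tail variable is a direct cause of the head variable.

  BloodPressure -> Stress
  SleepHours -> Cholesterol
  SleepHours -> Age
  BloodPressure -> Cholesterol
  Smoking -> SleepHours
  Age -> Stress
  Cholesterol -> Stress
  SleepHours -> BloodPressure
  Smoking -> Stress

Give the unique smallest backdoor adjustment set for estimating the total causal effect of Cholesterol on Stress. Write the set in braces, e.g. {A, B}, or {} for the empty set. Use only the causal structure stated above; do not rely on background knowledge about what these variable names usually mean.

Variables eligible for adjustment (non-descendants of Cholesterol, excluding Cholesterol and Stress): {Age, BloodPressure, SleepHours, Smoking}.
Backdoor paths from Cholesterol to Stress:
  P1: Cholesterol <- SleepHours <- Smoking -> Stress
  P2: Cholesterol <- SleepHours -> Age -> Stress
  P3: Cholesterol <- SleepHours -> BloodPressure -> Stress
  P4: Cholesterol <- BloodPressure <- SleepHours <- Smoking -> Stress
  P5: Cholesterol <- BloodPressure <- SleepHours -> Age -> Stress
  P6: Cholesterol <- BloodPressure -> Stress
The empty set is not sufficient: P1 (Cholesterol <- SleepHours <- Smoking -> Stress) has no collider blocking it and no conditioned non-collider, so it is open.
Try {BloodPressure, SleepHours}:
  P1: blocked at chain node SleepHours ∈ conditioning set.
  P2: blocked at fork node SleepHours ∈ conditioning set.
  P3: blocked at fork node SleepHours ∈ conditioning set.
  P4: blocked at chain node BloodPressure ∈ conditioning set.
  P5: blocked at chain node BloodPressure ∈ conditioning set.
  P6: blocked at fork node BloodPressure ∈ conditioning set.
{BloodPressure, SleepHours} contains no descendant of Cholesterol and blocks every backdoor path.
Every element of {BloodPressure, SleepHours} is needed (dropping BloodPressure leaves P6 open; dropping SleepHours leaves P1 open), so no proper subset is valid.
Among all size-2 subsets of the eligible variables, only {BloodPressure, SleepHours} blocks every backdoor path, so it is the unique smallest valid adjustment set.

{BloodPressure, SleepHours}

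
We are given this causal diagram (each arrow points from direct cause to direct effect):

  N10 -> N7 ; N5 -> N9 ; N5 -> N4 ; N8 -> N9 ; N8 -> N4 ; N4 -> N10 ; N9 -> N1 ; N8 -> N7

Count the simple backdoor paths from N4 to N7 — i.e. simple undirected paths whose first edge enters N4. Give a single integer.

2

A backdoor path from N4 to N7 is any simple undirected path whose first edge points into N4 (i.e. leaves N4 via a parent).
Parents of N4: {N5, N8}.
Enumerating:
  P1: N4 <- N5 -> N9 <- N8 -> N7
  P2: N4 <- N8 -> N7
That exhausts the simple backdoor paths. Count: 2.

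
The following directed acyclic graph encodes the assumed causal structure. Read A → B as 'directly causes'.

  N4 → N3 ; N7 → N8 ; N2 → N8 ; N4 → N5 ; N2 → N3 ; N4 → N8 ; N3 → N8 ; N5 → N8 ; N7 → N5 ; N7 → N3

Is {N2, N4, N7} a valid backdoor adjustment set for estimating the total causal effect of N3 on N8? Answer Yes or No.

Yes

Backdoor paths from N3 to N8 (paths whose first edge points into N3):
  P1: N3 <- N2 -> N8
  P2: N3 <- N7 -> N5 <- N4 -> N8
  P3: N3 <- N7 -> N5 -> N8
  P4: N3 <- N7 -> N8
  P5: N3 <- N4 -> N5 <- N7 -> N8
  P6: N3 <- N4 -> N5 -> N8
  P7: N3 <- N4 -> N8
Condition 1 (no descendant of N3 in the set): holds — descendants of N3 are {N8}; none are in {N2, N4, N7}.
Condition 2 (every backdoor path blocked by {N2, N4, N7}):
  P1: blocked at fork node N2 ∈ conditioning set.
  P2: blocked at fork node N7 ∈ conditioning set.
  P3: blocked at fork node N7 ∈ conditioning set.
  P4: blocked at fork node N7 ∈ conditioning set.
  P5: blocked at fork node N4 ∈ conditioning set.
  P6: blocked at fork node N4 ∈ conditioning set.
  P7: blocked at fork node N4 ∈ conditioning set.
{N2, N4, N7} satisfies the backdoor criterion.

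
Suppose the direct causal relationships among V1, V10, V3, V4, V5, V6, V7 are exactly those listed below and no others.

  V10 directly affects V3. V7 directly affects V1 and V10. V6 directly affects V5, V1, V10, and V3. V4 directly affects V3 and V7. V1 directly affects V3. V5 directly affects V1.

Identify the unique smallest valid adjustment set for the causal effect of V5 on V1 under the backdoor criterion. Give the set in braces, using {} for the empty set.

{V6}

Variables eligible for adjustment (non-descendants of V5, excluding V5 and V1): {V10, V4, V6, V7}.
Backdoor paths from V5 to V1:
  P1: V5 <- V6 -> V10 <- V7 <- V4 -> V3 <- V1
  P2: V5 <- V6 -> V10 <- V7 -> V1
  P3: V5 <- V6 -> V10 -> V3 <- V4 -> V7 -> V1
  P4: V5 <- V6 -> V10 -> V3 <- V1
  P5: V5 <- V6 -> V1
  P6: V5 <- V6 -> V3 <- V4 -> V7 -> V1
  P7: V5 <- V6 -> V3 <- V10 <- V7 -> V1
  P8: V5 <- V6 -> V3 <- V1
The empty set is not sufficient: P5 (V5 <- V6 -> V1) has no collider blocking it and no conditioned non-collider, so it is open.
Try {V6}:
  P1: blocked at fork node V6 ∈ conditioning set.
  P2: blocked at fork node V6 ∈ conditioning set.
  P3: blocked at fork node V6 ∈ conditioning set.
  P4: blocked at fork node V6 ∈ conditioning set.
  P5: blocked at fork node V6 ∈ conditioning set.
  P6: blocked at fork node V6 ∈ conditioning set.
  P7: blocked at fork node V6 ∈ conditioning set.
  P8: blocked at fork node V6 ∈ conditioning set.
{V6} contains no descendant of V5 and blocks every backdoor path.
No other singleton works — e.g. {V4} leaves P5 open — so {V6} is the unique smallest valid adjustment set.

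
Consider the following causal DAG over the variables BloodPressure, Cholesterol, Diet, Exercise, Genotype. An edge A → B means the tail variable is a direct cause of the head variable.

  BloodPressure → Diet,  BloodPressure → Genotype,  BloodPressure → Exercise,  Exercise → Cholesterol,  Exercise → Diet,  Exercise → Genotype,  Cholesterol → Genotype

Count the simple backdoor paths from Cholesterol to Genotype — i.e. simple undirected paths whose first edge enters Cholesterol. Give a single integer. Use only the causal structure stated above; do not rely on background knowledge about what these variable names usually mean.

3

A backdoor path from Cholesterol to Genotype is any simple undirected path whose first edge points into Cholesterol (i.e. leaves Cholesterol via a parent).
Parents of Cholesterol: {Exercise}.
Enumerating:
  P1: Cholesterol <- Exercise <- BloodPressure -> Genotype
  P2: Cholesterol <- Exercise -> Diet <- BloodPressure -> Genotype
  P3: Cholesterol <- Exercise -> Genotype
That exhausts the simple backdoor paths. Count: 3.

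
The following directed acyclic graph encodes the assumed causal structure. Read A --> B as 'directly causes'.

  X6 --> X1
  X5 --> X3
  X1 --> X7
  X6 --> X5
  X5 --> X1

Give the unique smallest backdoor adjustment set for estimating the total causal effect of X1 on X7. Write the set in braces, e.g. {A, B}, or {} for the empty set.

Variables eligible for adjustment (non-descendants of X1, excluding X1 and X7): {X3, X5, X6}.
Backdoor paths from X1 to X7:
  (none)
With no backdoor paths the empty set already satisfies the criterion, and it is trivially minimal.

{}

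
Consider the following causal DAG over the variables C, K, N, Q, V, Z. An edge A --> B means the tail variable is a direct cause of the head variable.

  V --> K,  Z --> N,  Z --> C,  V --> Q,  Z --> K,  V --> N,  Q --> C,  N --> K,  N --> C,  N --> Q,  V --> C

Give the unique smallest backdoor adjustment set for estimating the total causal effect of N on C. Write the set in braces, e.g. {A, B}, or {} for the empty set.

{V, Z}

Variables eligible for adjustment (non-descendants of N, excluding N and C): {V, Z}.
Backdoor paths from N to C:
  P1: N <- Z -> K <- V -> Q -> C
  P2: N <- Z -> K <- V -> C
  P3: N <- Z -> C
  P4: N <- V -> K <- Z -> C
  P5: N <- V -> Q -> C
  P6: N <- V -> C
The empty set is not sufficient: P3 (N <- Z -> C) has no collider blocking it and no conditioned non-collider, so it is open.
Try {V, Z}:
  P1: blocked at fork node Z ∈ conditioning set.
  P2: blocked at fork node Z ∈ conditioning set.
  P3: blocked at fork node Z ∈ conditioning set.
  P4: blocked at fork node V ∈ conditioning set.
  P5: blocked at fork node V ∈ conditioning set.
  P6: blocked at fork node V ∈ conditioning set.
{V, Z} contains no descendant of N and blocks every backdoor path.
Every element of {V, Z} is needed (dropping V leaves P5 open; dropping Z leaves P3 open), so no proper subset is valid.
Among all size-2 subsets of the eligible variables, only {V, Z} blocks every backdoor path, so it is the unique smallest valid adjustment set.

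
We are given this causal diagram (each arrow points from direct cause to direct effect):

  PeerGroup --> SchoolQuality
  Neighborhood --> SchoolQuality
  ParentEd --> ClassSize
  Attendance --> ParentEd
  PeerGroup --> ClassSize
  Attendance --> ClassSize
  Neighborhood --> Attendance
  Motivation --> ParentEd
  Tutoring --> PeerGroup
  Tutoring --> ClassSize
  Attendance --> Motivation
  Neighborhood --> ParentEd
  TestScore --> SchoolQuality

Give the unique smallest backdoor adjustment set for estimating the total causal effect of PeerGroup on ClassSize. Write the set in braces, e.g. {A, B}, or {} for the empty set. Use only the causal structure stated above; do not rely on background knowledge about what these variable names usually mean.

Variables eligible for adjustment (non-descendants of PeerGroup, excluding PeerGroup and ClassSize): {Attendance, Motivation, Neighborhood, ParentEd, TestScore, Tutoring}.
Backdoor paths from PeerGroup to ClassSize:
  P1: PeerGroup <- Tutoring -> ClassSize
The empty set is not sufficient: P1 (PeerGroup <- Tutoring -> ClassSize) has no collider blocking it and no conditioned non-collider, so it is open.
Try {Tutoring}:
  P1: blocked at fork node Tutoring ∈ conditioning set.
{Tutoring} contains no descendant of PeerGroup and blocks every backdoor path.
No other singleton works — e.g. {Neighborhood} leaves P1 open — so {Tutoring} is the unique smallest valid adjustment set.

{Tutoring}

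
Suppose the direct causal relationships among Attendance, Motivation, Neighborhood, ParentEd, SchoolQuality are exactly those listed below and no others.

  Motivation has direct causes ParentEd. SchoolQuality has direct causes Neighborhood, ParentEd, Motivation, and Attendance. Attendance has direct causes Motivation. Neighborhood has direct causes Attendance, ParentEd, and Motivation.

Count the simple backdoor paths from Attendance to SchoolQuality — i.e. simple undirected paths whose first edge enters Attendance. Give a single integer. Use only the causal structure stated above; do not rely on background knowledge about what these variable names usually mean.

A backdoor path from Attendance to SchoolQuality is any simple undirected path whose first edge points into Attendance (i.e. leaves Attendance via a parent).
Parents of Attendance: {Motivation}.
Enumerating:
  P1: Attendance <- Motivation <- ParentEd -> Neighborhood -> SchoolQuality
  P2: Attendance <- Motivation <- ParentEd -> SchoolQuality
  P3: Attendance <- Motivation -> Neighborhood <- ParentEd -> SchoolQuality
  P4: Attendance <- Motivation -> Neighborhood -> SchoolQuality
  P5: Attendance <- Motivation -> SchoolQuality
That exhausts the simple backdoor paths. Count: 5.

5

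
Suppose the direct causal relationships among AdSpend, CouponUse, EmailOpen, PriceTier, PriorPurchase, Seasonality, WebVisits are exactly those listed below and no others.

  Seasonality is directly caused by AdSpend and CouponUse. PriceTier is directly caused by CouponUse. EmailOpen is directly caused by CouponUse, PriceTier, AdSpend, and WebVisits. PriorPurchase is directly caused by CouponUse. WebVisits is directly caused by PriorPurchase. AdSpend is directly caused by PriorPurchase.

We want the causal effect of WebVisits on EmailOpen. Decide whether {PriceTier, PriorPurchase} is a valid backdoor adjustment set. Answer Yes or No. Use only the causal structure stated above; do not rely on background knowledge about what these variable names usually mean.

Backdoor paths from WebVisits to EmailOpen (paths whose first edge points into WebVisits):
  P1: WebVisits <- PriorPurchase <- CouponUse -> PriceTier -> EmailOpen
  P2: WebVisits <- PriorPurchase <- CouponUse -> Seasonality <- AdSpend -> EmailOpen
  P3: WebVisits <- PriorPurchase <- CouponUse -> EmailOpen
  P4: WebVisits <- PriorPurchase -> AdSpend -> Seasonality <- CouponUse -> PriceTier -> EmailOpen
  P5: WebVisits <- PriorPurchase -> AdSpend -> Seasonality <- CouponUse -> EmailOpen
  P6: WebVisits <- PriorPurchase -> AdSpend -> EmailOpen
Condition 1 (no descendant of WebVisits in the set): holds — descendants of WebVisits are {EmailOpen}; none are in {PriceTier, PriorPurchase}.
Condition 2 (every backdoor path blocked by {PriceTier, PriorPurchase}):
  P1: blocked at chain node PriorPurchase ∈ conditioning set.
  P2: blocked at chain node PriorPurchase ∈ conditioning set.
  P3: blocked at chain node PriorPurchase ∈ conditioning set.
  P4: blocked at fork node PriorPurchase ∈ conditioning set.
  P5: blocked at fork node PriorPurchase ∈ conditioning set.
  P6: blocked at fork node PriorPurchase ∈ conditioning set.
{PriceTier, PriorPurchase} satisfies the backdoor criterion.

Yes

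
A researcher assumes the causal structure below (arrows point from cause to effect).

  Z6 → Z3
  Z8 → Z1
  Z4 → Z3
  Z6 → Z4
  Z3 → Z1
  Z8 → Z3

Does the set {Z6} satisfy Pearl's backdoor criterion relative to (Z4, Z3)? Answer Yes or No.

Backdoor paths from Z4 to Z3 (paths whose first edge points into Z4):
  P1: Z4 <- Z6 -> Z3
Condition 1 (no descendant of Z4 in the set): holds — descendants of Z4 are {Z1, Z3}; none are in {Z6}.
Condition 2 (every backdoor path blocked by {Z6}):
  P1: blocked at fork node Z6 ∈ conditioning set.
{Z6} satisfies the backdoor criterion.

Yes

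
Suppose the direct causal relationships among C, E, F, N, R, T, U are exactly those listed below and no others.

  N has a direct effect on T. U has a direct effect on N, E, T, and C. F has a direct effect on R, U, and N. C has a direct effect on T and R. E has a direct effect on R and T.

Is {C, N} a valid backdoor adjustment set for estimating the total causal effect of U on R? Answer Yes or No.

Backdoor paths from U to R (paths whose first edge points into U):
  P1: U <- F -> N -> T <- C -> R
  P2: U <- F -> N -> T <- E -> R
  P3: U <- F -> R
Condition 1 (no descendant of U in the set): FAILS — C and N are descendants of U.
Condition 2 (every backdoor path blocked by {C, N}):
  P1: blocked at chain node N ∈ conditioning set.
  P2: blocked at chain node N ∈ conditioning set.
  P3: open — no interior node is in the conditioning set.
{C, N} does not satisfy the backdoor criterion.

No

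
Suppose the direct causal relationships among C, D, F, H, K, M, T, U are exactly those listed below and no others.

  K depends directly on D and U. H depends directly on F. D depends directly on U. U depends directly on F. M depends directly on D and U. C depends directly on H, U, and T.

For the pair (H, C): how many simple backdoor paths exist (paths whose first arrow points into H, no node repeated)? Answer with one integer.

1

A backdoor path from H to C is any simple undirected path whose first edge points into H (i.e. leaves H via a parent).
Parents of H: {F}.
Enumerating:
  P1: H <- F -> U -> C
That exhausts the simple backdoor paths. Count: 1.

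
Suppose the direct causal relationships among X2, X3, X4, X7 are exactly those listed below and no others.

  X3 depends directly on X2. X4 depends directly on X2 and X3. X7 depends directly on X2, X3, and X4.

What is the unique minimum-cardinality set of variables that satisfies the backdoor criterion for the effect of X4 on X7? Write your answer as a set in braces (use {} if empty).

Variables eligible for adjustment (non-descendants of X4, excluding X4 and X7): {X2, X3}.
Backdoor paths from X4 to X7:
  P1: X4 <- X2 -> X3 -> X7
  P2: X4 <- X2 -> X7
  P3: X4 <- X3 <- X2 -> X7
  P4: X4 <- X3 -> X7
The empty set is not sufficient: P1 (X4 <- X2 -> X3 -> X7) has no collider blocking it and no conditioned non-collider, so it is open.
Try {X2, X3}:
  P1: blocked at fork node X2 ∈ conditioning set.
  P2: blocked at fork node X2 ∈ conditioning set.
  P3: blocked at chain node X3 ∈ conditioning set.
  P4: blocked at fork node X3 ∈ conditioning set.
{X2, X3} contains no descendant of X4 and blocks every backdoor path.
Every element of {X2, X3} is needed (dropping X2 leaves P2 open; dropping X3 leaves P4 open), so no proper subset is valid.
Among all size-2 subsets of the eligible variables, only {X2, X3} blocks every backdoor path, so it is the unique smallest valid adjustment set.

{X2, X3}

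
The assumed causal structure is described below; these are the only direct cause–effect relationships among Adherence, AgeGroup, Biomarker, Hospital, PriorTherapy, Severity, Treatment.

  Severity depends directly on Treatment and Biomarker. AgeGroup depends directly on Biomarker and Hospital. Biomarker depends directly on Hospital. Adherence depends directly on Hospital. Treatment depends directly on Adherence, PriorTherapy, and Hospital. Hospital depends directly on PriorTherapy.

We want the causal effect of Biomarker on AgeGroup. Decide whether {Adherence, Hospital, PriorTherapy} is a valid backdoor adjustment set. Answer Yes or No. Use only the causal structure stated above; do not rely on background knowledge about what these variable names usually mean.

Backdoor paths from Biomarker to AgeGroup (paths whose first edge points into Biomarker):
  P1: Biomarker <- Hospital -> AgeGroup
Condition 1 (no descendant of Biomarker in the set): holds — descendants of Biomarker are {AgeGroup, Severity}; none are in {Adherence, Hospital, PriorTherapy}.
Condition 2 (every backdoor path blocked by {Adherence, Hospital, PriorTherapy}):
  P1: blocked at fork node Hospital ∈ conditioning set.
{Adherence, Hospital, PriorTherapy} satisfies the backdoor criterion.

Yes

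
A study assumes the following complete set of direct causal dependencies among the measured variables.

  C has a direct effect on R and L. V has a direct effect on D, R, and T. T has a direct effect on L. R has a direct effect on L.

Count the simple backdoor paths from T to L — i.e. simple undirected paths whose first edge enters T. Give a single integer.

A backdoor path from T to L is any simple undirected path whose first edge points into T (i.e. leaves T via a parent).
Parents of T: {V}.
Enumerating:
  P1: T <- V -> R <- C -> L
  P2: T <- V -> R -> L
That exhausts the simple backdoor paths. Count: 2.

2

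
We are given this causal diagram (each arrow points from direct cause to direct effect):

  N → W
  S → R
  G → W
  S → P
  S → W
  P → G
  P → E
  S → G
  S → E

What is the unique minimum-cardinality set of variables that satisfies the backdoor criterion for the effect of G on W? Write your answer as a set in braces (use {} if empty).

Variables eligible for adjustment (non-descendants of G, excluding G and W): {E, N, P, R, S}.
Backdoor paths from G to W:
  P1: G <- S -> W
  P2: G <- P <- S -> W
  P3: G <- P -> E <- S -> W
The empty set is not sufficient: P1 (G <- S -> W) has no collider blocking it and no conditioned non-collider, so it is open.
Try {S}:
  P1: blocked at fork node S ∈ conditioning set.
  P2: blocked at fork node S ∈ conditioning set.
  P3: blocked at collider E (neither it nor any descendant is in the conditioning set).
{S} contains no descendant of G and blocks every backdoor path.
No other singleton works — e.g. {N} leaves P1 open — so {S} is the unique smallest valid adjustment set.

{S}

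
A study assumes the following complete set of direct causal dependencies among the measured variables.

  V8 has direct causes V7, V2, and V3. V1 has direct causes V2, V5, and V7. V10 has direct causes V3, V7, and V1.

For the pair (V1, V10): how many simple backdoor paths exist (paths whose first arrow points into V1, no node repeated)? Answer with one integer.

4

A backdoor path from V1 to V10 is any simple undirected path whose first edge points into V1 (i.e. leaves V1 via a parent).
Parents of V1: {V2, V5, V7}.
Enumerating:
  P1: V1 <- V2 -> V8 <- V3 -> V10
  P2: V1 <- V2 -> V8 <- V7 -> V10
  P3: V1 <- V7 -> V8 <- V3 -> V10
  P4: V1 <- V7 -> V10
That exhausts the simple backdoor paths. Count: 4.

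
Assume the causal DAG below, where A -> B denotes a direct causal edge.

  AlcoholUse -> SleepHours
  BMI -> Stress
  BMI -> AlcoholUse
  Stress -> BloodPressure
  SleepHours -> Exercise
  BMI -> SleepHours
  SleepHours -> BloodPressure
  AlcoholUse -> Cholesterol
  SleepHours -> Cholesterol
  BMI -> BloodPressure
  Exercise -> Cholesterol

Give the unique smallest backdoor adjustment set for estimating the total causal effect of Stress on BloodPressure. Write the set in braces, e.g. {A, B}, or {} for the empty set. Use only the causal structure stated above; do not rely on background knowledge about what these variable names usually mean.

Variables eligible for adjustment (non-descendants of Stress, excluding Stress and BloodPressure): {AlcoholUse, BMI, Cholesterol, Exercise, SleepHours}.
Backdoor paths from Stress to BloodPressure:
  P1: Stress <- BMI -> AlcoholUse -> SleepHours -> BloodPressure
  P2: Stress <- BMI -> AlcoholUse -> Cholesterol <- SleepHours -> BloodPressure
  P3: Stress <- BMI -> AlcoholUse -> Cholesterol <- Exercise <- SleepHours -> BloodPressure
  P4: Stress <- BMI -> SleepHours -> BloodPressure
  P5: Stress <- BMI -> BloodPressure
The empty set is not sufficient: P1 (Stress <- BMI -> AlcoholUse -> SleepHours -> BloodPressure) has no collider blocking it and no conditioned non-collider, so it is open.
Try {BMI}:
  P1: blocked at fork node BMI ∈ conditioning set.
  P2: blocked at fork node BMI ∈ conditioning set.
  P3: blocked at fork node BMI ∈ conditioning set.
  P4: blocked at fork node BMI ∈ conditioning set.
  P5: blocked at fork node BMI ∈ conditioning set.
{BMI} contains no descendant of Stress and blocks every backdoor path.
No other singleton works — e.g. {AlcoholUse} leaves P4 open — so {BMI} is the unique smallest valid adjustment set.

{BMI}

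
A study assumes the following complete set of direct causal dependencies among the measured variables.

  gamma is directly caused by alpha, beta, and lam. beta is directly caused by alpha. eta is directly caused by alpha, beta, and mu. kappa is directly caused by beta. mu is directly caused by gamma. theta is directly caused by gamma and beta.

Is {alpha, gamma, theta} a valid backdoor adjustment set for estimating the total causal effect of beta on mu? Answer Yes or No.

Backdoor paths from beta to mu (paths whose first edge points into beta):
  P1: beta <- alpha -> gamma -> mu
  P2: beta <- alpha -> eta <- mu
Condition 1 (no descendant of beta in the set): FAILS — gamma and theta are descendants of beta.
Condition 2 (every backdoor path blocked by {alpha, gamma, theta}):
  P1: blocked at fork node alpha ∈ conditioning set.
  P2: blocked at fork node alpha ∈ conditioning set.
{alpha, gamma, theta} does not satisfy the backdoor criterion.

No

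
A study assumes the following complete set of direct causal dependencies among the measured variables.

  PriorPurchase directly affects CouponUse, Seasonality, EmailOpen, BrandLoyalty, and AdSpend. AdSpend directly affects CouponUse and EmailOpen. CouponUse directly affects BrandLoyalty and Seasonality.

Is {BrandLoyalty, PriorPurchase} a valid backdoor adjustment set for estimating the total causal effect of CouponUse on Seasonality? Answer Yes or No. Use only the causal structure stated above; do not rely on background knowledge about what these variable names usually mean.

No

Backdoor paths from CouponUse to Seasonality (paths whose first edge points into CouponUse):
  P1: CouponUse <- PriorPurchase -> Seasonality
  P2: CouponUse <- AdSpend <- PriorPurchase -> Seasonality
  P3: CouponUse <- AdSpend -> EmailOpen <- PriorPurchase -> Seasonality
Condition 1 (no descendant of CouponUse in the set): FAILS — BrandLoyalty is a descendant of CouponUse.
Condition 2 (every backdoor path blocked by {BrandLoyalty, PriorPurchase}):
  P1: blocked at fork node PriorPurchase ∈ conditioning set.
  P2: blocked at fork node PriorPurchase ∈ conditioning set.
  P3: blocked at collider EmailOpen (neither it nor any descendant is in the conditioning set).
{BrandLoyalty, PriorPurchase} does not satisfy the backdoor criterion.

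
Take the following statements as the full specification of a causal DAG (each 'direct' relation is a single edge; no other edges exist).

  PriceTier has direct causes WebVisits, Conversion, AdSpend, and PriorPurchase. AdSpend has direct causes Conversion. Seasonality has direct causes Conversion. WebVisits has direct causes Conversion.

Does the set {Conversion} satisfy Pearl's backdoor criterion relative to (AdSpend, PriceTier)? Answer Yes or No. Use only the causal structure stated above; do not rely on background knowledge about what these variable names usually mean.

Yes

Backdoor paths from AdSpend to PriceTier (paths whose first edge points into AdSpend):
  P1: AdSpend <- Conversion -> WebVisits -> PriceTier
  P2: AdSpend <- Conversion -> PriceTier
Condition 1 (no descendant of AdSpend in the set): holds — descendants of AdSpend are {PriceTier}; none are in {Conversion}.
Condition 2 (every backdoor path blocked by {Conversion}):
  P1: blocked at fork node Conversion ∈ conditioning set.
  P2: blocked at fork node Conversion ∈ conditioning set.
{Conversion} satisfies the backdoor criterion.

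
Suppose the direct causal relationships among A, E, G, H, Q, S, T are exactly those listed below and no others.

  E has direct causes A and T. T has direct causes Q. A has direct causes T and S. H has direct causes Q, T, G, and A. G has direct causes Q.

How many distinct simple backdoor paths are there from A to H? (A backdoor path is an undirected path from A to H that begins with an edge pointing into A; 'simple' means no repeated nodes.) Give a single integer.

A backdoor path from A to H is any simple undirected path whose first edge points into A (i.e. leaves A via a parent).
Parents of A: {S, T}.
Enumerating:
  P1: A <- T <- Q -> G -> H
  P2: A <- T <- Q -> H
  P3: A <- T -> H
That exhausts the simple backdoor paths. Count: 3.

3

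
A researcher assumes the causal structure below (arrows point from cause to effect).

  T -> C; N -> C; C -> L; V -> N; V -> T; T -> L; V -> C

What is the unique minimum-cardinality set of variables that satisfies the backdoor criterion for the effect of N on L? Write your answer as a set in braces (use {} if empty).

{V}

Variables eligible for adjustment (non-descendants of N, excluding N and L): {T, V}.
Backdoor paths from N to L:
  P1: N <- V -> T -> C -> L
  P2: N <- V -> T -> L
  P3: N <- V -> C <- T -> L
  P4: N <- V -> C -> L
The empty set is not sufficient: P1 (N <- V -> T -> C -> L) has no collider blocking it and no conditioned non-collider, so it is open.
Try {V}:
  P1: blocked at fork node V ∈ conditioning set.
  P2: blocked at fork node V ∈ conditioning set.
  P3: blocked at fork node V ∈ conditioning set.
  P4: blocked at fork node V ∈ conditioning set.
{V} contains no descendant of N and blocks every backdoor path.
No other singleton works — e.g. {T} leaves P4 open — so {V} is the unique smallest valid adjustment set.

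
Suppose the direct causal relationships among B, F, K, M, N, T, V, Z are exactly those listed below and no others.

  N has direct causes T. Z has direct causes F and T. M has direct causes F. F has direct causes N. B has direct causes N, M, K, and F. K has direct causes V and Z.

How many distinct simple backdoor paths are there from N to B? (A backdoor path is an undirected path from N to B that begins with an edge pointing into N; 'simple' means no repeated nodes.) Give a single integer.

3

A backdoor path from N to B is any simple undirected path whose first edge points into N (i.e. leaves N via a parent).
Parents of N: {T}.
Enumerating:
  P1: N <- T -> Z <- F -> M -> B
  P2: N <- T -> Z <- F -> B
  P3: N <- T -> Z -> K -> B
That exhausts the simple backdoor paths. Count: 3.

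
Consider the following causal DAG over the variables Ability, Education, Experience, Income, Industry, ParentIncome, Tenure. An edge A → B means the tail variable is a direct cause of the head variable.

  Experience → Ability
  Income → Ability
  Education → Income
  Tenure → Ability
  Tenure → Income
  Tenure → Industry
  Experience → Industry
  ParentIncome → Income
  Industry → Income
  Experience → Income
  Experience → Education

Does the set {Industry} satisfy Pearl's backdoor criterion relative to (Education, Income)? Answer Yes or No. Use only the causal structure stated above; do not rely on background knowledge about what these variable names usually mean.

Backdoor paths from Education to Income (paths whose first edge points into Education):
  P1: Education <- Experience -> Industry <- Tenure -> Income
  P2: Education <- Experience -> Industry <- Tenure -> Ability <- Income
  P3: Education <- Experience -> Industry -> Income
  P4: Education <- Experience -> Income
  P5: Education <- Experience -> Ability <- Tenure -> Industry -> Income
  P6: Education <- Experience -> Ability <- Tenure -> Income
  P7: Education <- Experience -> Ability <- Income
Condition 1 (no descendant of Education in the set): holds — descendants of Education are {Ability, Income}; none are in {Industry}.
Condition 2 (every backdoor path blocked by {Industry}):
  P1: open — collider(s) Industry are conditioned on (or have a conditioned descendant) and no non-collider on the path is in the set.
  P2: blocked at collider Ability (neither it nor any descendant is in the conditioning set).
  P3: blocked at chain node Industry ∈ conditioning set.
  P4: open — no interior node is in the conditioning set.
  P5: blocked at collider Ability (neither it nor any descendant is in the conditioning set).
  P6: blocked at collider Ability (neither it nor any descendant is in the conditioning set).
  P7: blocked at collider Ability (neither it nor any descendant is in the conditioning set).
{Industry} does not satisfy the backdoor criterion.

No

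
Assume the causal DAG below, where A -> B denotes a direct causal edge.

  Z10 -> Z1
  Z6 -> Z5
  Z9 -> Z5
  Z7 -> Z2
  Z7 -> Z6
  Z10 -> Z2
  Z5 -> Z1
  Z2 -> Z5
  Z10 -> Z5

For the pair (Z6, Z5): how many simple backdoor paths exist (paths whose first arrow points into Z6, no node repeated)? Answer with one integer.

3

A backdoor path from Z6 to Z5 is any simple undirected path whose first edge points into Z6 (i.e. leaves Z6 via a parent).
Parents of Z6: {Z7}.
Enumerating:
  P1: Z6 <- Z7 -> Z2 <- Z10 -> Z5
  P2: Z6 <- Z7 -> Z2 <- Z10 -> Z1 <- Z5
  P3: Z6 <- Z7 -> Z2 -> Z5
That exhausts the simple backdoor paths. Count: 3.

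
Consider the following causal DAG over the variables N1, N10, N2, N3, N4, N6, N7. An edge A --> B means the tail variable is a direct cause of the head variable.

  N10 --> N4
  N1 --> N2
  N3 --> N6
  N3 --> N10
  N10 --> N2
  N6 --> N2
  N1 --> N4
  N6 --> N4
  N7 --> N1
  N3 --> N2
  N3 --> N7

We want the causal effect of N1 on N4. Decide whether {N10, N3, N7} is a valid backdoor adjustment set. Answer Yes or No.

Yes

Backdoor paths from N1 to N4 (paths whose first edge points into N1):
  P1: N1 <- N7 <- N3 -> N6 -> N2 <- N10 -> N4
  P2: N1 <- N7 <- N3 -> N6 -> N4
  P3: N1 <- N7 <- N3 -> N10 -> N2 <- N6 -> N4
  P4: N1 <- N7 <- N3 -> N10 -> N4
  P5: N1 <- N7 <- N3 -> N2 <- N6 -> N4
  P6: N1 <- N7 <- N3 -> N2 <- N10 -> N4
Condition 1 (no descendant of N1 in the set): holds — descendants of N1 are {N2, N4}; none are in {N10, N3, N7}.
Condition 2 (every backdoor path blocked by {N10, N3, N7}):
  P1: blocked at chain node N7 ∈ conditioning set.
  P2: blocked at chain node N7 ∈ conditioning set.
  P3: blocked at chain node N7 ∈ conditioning set.
  P4: blocked at chain node N7 ∈ conditioning set.
  P5: blocked at chain node N7 ∈ conditioning set.
  P6: blocked at chain node N7 ∈ conditioning set.
{N10, N3, N7} satisfies the backdoor criterion.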